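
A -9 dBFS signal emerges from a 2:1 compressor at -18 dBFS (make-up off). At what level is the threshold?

Let T be the threshold. Output overshoot = (input overshoot)/R, so -18 − T = (-9 − T)/2.
2·(-18 − T) = -9 − T → 1·T = -36 − (-9) = -27.
T = -27/1 = -27 dBFS.

-27 dBFS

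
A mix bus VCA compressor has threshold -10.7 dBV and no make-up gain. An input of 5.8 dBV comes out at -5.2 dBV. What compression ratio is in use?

3:1

Input overshoot = 5.8 − (-10.7) = 16.5 dB; output overshoot = -5.2 − (-10.7) = 5.5 dB.
Ratio = 16.5 / 5.5 = 3.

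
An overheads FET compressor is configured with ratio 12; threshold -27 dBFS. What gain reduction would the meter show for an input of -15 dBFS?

11 dB

-15 dBFS exceeds the threshold by 12 dB.
A 12:1 ratio leaves 1 dB of that excess.
So the signal is attenuated by 12 − 1 = 11 dB.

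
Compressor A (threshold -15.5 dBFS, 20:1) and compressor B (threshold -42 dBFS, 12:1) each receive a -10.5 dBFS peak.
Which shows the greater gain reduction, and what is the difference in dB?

B, by 24.125 dB

A: overshoot 5 dB → output overshoot 0.25 dB → GR 4.75 dB.
B: overshoot 31.5 dB → output overshoot 2.625 dB → GR 28.875 dB.
B reduces 24.125 dB more.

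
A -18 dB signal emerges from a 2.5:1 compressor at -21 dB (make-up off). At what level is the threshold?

Let T be the threshold. Output overshoot = (input overshoot)/R, so -21 − T = (-18 − T)/2.5.
2.5·(-21 − T) = -18 − T → 1.5·T = -52.5 − (-18) = -34.5.
T = -34.5/1.5 = -23 dB.

-23 dB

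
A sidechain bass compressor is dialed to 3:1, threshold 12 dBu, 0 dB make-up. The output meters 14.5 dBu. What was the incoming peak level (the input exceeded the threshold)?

19.5 dBu

That's 2.5 dB above the 12 dBu threshold.
Before 3:1 compression the overshoot was 2.5 × 3 = 7.5 dB, so input = 12 + 7.5 = 19.5 dBu.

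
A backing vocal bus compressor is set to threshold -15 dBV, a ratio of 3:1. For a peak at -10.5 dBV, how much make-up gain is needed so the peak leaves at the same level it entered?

The peak compresses to -15 + 4.5/3 = -13.5 dBV.
To reach -10.5 dBV requires -10.5 − (-13.5) = 3 dB of make-up.

3 dB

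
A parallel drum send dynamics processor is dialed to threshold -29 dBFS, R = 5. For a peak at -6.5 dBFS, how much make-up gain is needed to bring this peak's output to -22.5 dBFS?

Without make-up, output = threshold + overshoot/5 = -29 + 4.5 = -24.5 dBFS.
Gap to target: 2 dB.

2 dB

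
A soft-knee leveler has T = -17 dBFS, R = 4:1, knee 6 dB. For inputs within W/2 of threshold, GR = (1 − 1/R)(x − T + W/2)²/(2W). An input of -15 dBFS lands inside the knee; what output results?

-16.5625 dBFS

x − T + W/2 = -15 − (-17) + 3 = 5.
GR = (1 − 1/4) × 5² / 12 = 0.75 × 25 / 12 = 1.5625 dB.
Output = -15 − 1.5625 = -16.5625 dBFS.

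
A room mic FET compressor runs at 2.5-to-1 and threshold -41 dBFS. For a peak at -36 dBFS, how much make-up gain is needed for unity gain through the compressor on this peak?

Without make-up, output = threshold + overshoot/2.5 = -41 + 2 = -39 dBFS.
Gap to target: 3 dB.

3 dB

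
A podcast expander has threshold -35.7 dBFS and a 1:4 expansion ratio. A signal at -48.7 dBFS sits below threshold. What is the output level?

Undershoot = (-35.7) − (-48.7) = 13 dB.
At 1:4, that expands to 52 dB under threshold.
Output = -35.7 − 52 = -87.7 dBFS.

-87.7 dBFS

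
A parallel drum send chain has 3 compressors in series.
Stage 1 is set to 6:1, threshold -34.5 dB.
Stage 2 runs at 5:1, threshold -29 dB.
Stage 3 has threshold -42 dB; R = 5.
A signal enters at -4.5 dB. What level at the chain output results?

Stage 1: 30 dB above -34.5 dB, reduced 6:1 to 5 dB above → -29.5 dB.
Stage 2: -29.5 dB ≤ -29 dB, so stage 2 doesn't engage; output -29.5 dB.
Stage 3: overshoot 12.5 dB → 12.5/5 = 2.5 dB → -39.5 dB.

-39.5 dB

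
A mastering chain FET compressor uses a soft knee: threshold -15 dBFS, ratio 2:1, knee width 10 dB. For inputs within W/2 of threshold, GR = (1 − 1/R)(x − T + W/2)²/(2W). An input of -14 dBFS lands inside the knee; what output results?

-14.9 dBFS

x − T + W/2 = -14 − (-15) + 5 = 6.
GR = (1 − 1/2) × 6² / 20 = 0.5 × 36 / 20 = 0.9 dB.
Output = -14 − 0.9 = -14.9 dBFS.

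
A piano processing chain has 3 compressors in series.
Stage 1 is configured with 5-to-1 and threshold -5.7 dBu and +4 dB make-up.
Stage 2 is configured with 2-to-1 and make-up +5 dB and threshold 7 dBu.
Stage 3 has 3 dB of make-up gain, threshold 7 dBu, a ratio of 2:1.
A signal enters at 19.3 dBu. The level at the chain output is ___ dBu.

Stage 1: 25 dB above -5.7 dBu, reduced 5:1 to 5 dB above → -0.7 dBu; +4 dB make-up → 3.3 dBu.
Stage 2: below threshold (3.3 ≤ 7); passes unchanged; make-up brings it to 8.3 dBu.
Stage 3: overshoot 1.3 dB → 1.3/2 = 0.65 dB → 7.65 dBu; +3 dB make-up → 10.65 dBu.

10.65 dBu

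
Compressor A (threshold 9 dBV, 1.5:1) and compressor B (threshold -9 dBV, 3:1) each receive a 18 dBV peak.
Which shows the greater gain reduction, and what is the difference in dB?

B, by 15 dB

A: 9 dB over, compressed to 6 dB over, so 3 dB of GR.
B: 27 dB over, compressed to 9 dB over, so 18 dB of GR.
B reduces 15 dB more.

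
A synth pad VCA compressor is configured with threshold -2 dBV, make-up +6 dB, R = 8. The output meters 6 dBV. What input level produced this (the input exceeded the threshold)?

14 dBV

Before make-up, the level was 6 − 6 = 0 dBV.
The compressed level sits 0 − (-2) = 2 dB over threshold.
Input overshoot = R × output overshoot = 16 dB → input = -2 + 16 = 14 dBV.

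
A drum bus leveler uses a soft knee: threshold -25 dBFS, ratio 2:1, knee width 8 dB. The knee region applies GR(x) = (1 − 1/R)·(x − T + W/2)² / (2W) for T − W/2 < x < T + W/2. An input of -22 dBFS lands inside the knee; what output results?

-23.53125 dBFS

x − T + W/2 = -22 − (-25) + 4 = 7.
GR = (1 − 1/2) × 7² / 16 = 0.5 × 49 / 16 = 1.53125 dB.
Output = -22 − 1.53125 = -23.53125 dBFS.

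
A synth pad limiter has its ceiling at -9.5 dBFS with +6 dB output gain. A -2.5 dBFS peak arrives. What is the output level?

At ∞:1, everything above -9.5 dBFS is held at the ceiling.
Output gain then adds 6 dB: -9.5 + 6 = -3.5 dBFS.

-3.5 dBFS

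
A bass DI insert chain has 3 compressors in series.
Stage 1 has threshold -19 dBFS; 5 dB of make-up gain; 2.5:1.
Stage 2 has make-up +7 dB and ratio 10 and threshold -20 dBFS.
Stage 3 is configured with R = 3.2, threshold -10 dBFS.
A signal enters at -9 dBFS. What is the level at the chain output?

-12 dBFS

Stage 1: 10 dB above -19 dBFS, reduced 2.5:1 to 4 dB above → -15 dBFS; +5 dB make-up → -10 dBFS.
Stage 2: 10 dB above -20 dBFS, reduced 10:1 to 1 dB above → -19 dBFS; +7 dB make-up → -12 dBFS.
Stage 3: -12 dBFS is at or below the -10 dBFS threshold — no compression; output -12 dBFS.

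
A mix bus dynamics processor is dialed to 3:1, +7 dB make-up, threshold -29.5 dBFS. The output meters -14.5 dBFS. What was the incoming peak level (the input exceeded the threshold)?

Stripping the +7 dB make-up gives -21.5 dBFS at the gain stage.
The compressed level sits -21.5 − (-29.5) = 8 dB over threshold.
Undo the ratio: input overshoot = 8 × 3 = 24 dB, giving input = -5.5 dBFS.

-5.5 dBFS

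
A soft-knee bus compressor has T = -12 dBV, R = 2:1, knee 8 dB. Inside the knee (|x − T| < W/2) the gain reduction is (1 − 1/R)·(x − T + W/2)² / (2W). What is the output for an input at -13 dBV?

-13.28125 dBV

x − T + W/2 = -13 − (-12) + 4 = 3.
GR = (1 − 1/2) × 3² / 16 = 0.5 × 9 / 16 = 0.28125 dB.
Output = -13 − 0.28125 = -13.28125 dBV.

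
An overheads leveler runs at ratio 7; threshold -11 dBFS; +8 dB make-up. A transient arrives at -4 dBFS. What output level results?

Overshoot: -4 − (-11) = 7 dB.
The 7 dB excess becomes 1 dB after 7:1 reduction.
Output = -11 + 1 = -10 dBFS; make-up adds 8 dB, giving -2 dBFS.

-2 dBFS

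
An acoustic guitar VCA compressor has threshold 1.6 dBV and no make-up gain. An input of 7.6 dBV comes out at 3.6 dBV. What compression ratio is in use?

3:1

Input overshoot = 7.6 − 1.6 = 6 dB; output overshoot = 3.6 − 1.6 = 2 dB.
Ratio = 6 / 2 = 3.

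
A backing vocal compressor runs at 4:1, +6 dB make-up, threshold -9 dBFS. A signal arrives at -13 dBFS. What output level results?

-13 dBFS is 4 dB below the -9 dBFS threshold, so no gain reduction is applied.
Make-up gain adds 6 dB: -13 + 6 = -7 dBFS.

-7 dBFS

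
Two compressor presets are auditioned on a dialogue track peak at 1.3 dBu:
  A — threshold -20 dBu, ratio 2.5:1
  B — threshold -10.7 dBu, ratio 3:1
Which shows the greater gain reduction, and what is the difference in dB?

A, by 4.78 dB

A: overshoot 21.3 dB → output overshoot 8.52 dB → GR 12.78 dB.
B: overshoot 12 dB → output overshoot 4 dB → GR 8 dB.
A reduces 4.78 dB more.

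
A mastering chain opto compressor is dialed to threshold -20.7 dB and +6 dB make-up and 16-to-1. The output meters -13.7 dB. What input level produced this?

-4.7 dB

Before make-up, the level was -13.7 − 6 = -19.7 dB.
That's 1 dB above the -20.7 dB threshold.
Input overshoot = R × output overshoot = 16 dB → input = -20.7 + 16 = -4.7 dB.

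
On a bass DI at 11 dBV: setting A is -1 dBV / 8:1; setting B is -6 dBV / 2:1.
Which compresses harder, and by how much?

A, by 2 dB

A: GR = 12 − 12/8 = 10.5 dB.
B: GR = 17 − 17/2 = 8.5 dB.
Difference: 2 dB in favour of A.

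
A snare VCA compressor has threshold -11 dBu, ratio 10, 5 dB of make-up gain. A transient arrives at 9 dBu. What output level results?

-4 dBu

Overshoot: 9 − (-11) = 20 dB.
At 10:1 the overshoot is divided by 10, leaving 2 dB above threshold.
So the level is -11 + 2 = -9 dBu; make-up adds 5 dB, giving -4 dBu.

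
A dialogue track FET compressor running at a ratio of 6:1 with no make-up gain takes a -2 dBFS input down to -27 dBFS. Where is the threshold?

Gain reduction = -2 − (-27) = 25 dB; output overshoot = GR / (R − 1) = 25 / 5 = 5 dB.
Threshold = output − output overshoot = -27 − 5 = -32 dBFS.

-32 dBFS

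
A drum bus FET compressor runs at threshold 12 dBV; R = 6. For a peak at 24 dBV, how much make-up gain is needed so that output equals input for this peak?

10 dB

The peak compresses to 12 + 12/6 = 14 dBV.
To reach 24 dBV requires 24 − 14 = 10 dB of make-up.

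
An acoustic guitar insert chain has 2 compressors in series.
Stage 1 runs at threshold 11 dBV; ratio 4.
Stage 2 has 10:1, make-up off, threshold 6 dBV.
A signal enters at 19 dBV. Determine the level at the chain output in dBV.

6.7 dBV

Stage 1: 19 dBV is 8 dB over 11 dBV; at 4:1 that becomes 2 dB over, giving 13 dBV.
Stage 2: 13 dBV is 7 dB over 6 dBV; at 10:1 that becomes 0.7 dB over, giving 6.7 dBV.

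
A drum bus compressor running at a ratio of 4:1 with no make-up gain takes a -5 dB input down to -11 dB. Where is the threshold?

-13 dB

Input is 8 dB above T (since output overshoot × R = input overshoot: (-11 − T)·4 = -5 − T gives T = -13 dB).
Check: -13 + (-5 − (-13))/4 = -13 + 2 = -11 dB. ✓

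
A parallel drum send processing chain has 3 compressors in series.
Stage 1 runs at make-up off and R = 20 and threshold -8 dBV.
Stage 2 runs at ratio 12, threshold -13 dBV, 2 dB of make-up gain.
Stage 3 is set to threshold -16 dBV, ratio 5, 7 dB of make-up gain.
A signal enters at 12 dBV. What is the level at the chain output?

Stage 1: overshoot 20 dB → 20/20 = 1 dB → -7 dBV.
Stage 2: overshoot 6 dB → 6/12 = 0.5 dB → -12.5 dBV; +2 dB make-up → -10.5 dBV.
Stage 3: 5.5 dB above -16 dBV, reduced 5:1 to 1.1 dB above → -14.9 dBV; +7 dB make-up → -7.9 dBV.

-7.9 dBV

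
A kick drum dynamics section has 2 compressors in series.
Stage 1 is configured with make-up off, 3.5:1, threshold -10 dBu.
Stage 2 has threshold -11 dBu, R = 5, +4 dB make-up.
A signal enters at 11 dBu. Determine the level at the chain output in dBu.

Stage 1: 21 dB above -10 dBu, reduced 3.5:1 to 6 dB above → -4 dBu.
Stage 2: 7 dB above -11 dBu, reduced 5:1 to 1.4 dB above → -9.6 dBu; +4 dB make-up → -5.6 dBu.

-5.6 dBu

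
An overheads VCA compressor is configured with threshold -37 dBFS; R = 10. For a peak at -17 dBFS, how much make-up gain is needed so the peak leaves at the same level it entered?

18 dB

The peak compresses to -37 + 20/10 = -35 dBFS.
To reach -17 dBFS requires -17 − (-35) = 18 dB of make-up.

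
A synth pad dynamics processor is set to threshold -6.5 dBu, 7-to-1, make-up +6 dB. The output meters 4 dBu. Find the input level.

25 dBu

Before make-up, the level was 4 − 6 = -2 dBu.
Post-compression overshoot = -2 − (-6.5) = 4.5 dB.
Input overshoot = R × output overshoot = 31.5 dB → input = -6.5 + 31.5 = 25 dBu.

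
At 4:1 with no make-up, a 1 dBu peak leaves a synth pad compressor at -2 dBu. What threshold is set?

Input is 4 dB above T (since output overshoot × R = input overshoot: (-2 − T)·4 = 1 − T gives T = -3 dBu).
Check: -3 + (1 − (-3))/4 = -3 + 1 = -2 dBu. ✓

-3 dBu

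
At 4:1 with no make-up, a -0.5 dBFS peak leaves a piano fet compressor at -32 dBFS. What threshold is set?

Gain reduction = -0.5 − (-32) = 31.5 dB; output overshoot = GR / (R − 1) = 31.5 / 3 = 10.5 dB.
Threshold = output − output overshoot = -32 − 10.5 = -42.5 dBFS.

-42.5 dBFS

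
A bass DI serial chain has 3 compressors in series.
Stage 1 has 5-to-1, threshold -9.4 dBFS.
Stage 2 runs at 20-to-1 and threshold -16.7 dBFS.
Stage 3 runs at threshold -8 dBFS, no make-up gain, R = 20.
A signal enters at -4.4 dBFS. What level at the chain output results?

Stage 1: -4.4 dBFS is 5 dB over -9.4 dBFS; at 5:1 that becomes 1 dB over, giving -8.4 dBFS.
Stage 2: overshoot 8.3 dB → 8.3/20 = 0.415 dB → -16.285 dBFS.
Stage 3: -16.285 dBFS is at or below the -8 dBFS threshold — no compression; output -16.285 dBFS.

-16.285 dBFS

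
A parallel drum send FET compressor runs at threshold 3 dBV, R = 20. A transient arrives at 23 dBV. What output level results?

Overshoot: 23 − 3 = 20 dB.
20:1 compression reduces that to 20/20 = 1 dB over.
That puts the output at 4 dBV.

4 dBV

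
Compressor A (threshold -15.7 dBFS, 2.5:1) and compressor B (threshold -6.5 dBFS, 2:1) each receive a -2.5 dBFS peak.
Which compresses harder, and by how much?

A, by 5.92 dB

A: overshoot 13.2 dB → output overshoot 5.28 dB → GR 7.92 dB.
B: overshoot 4 dB → output overshoot 2 dB → GR 2 dB.
Difference: 5.92 dB in favour of A.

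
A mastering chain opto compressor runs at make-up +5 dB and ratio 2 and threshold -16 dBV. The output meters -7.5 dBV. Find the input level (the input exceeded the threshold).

-9 dBV

Before make-up, the level was -7.5 − 5 = -12.5 dBV.
The compressed level sits -12.5 − (-16) = 3.5 dB over threshold.
Input overshoot = R × output overshoot = 7 dB → input = -16 + 7 = -9 dBV.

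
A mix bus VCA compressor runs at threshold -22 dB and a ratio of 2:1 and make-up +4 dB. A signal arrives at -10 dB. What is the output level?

-12 dB

Overshoot: -10 − (-22) = 12 dB.
The 12 dB excess becomes 6 dB after 2:1 reduction.
That puts the output at -16 dB; make-up adds 4 dB, giving -12 dB.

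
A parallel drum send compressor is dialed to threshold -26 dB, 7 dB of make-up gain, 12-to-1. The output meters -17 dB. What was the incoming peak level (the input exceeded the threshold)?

Stripping the +7 dB make-up gives -24 dB at the gain stage.
The compressed level sits -24 − (-26) = 2 dB over threshold.
Undo the ratio: input overshoot = 2 × 12 = 24 dB, giving input = -2 dB.

-2 dB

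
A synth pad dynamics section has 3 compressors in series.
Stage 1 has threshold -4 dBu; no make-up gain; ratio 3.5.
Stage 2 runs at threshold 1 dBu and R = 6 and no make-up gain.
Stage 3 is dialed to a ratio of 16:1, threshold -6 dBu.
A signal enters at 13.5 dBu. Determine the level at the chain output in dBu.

-5.5625 dBu

Stage 1: 13.5 dBu is 17.5 dB over -4 dBu; at 3.5:1 that becomes 5 dB over, giving 1 dBu.
Stage 2: 1 dBu ≤ 1 dBu, so stage 2 doesn't engage; output 1 dBu.
Stage 3: 7 dB above -6 dBu, reduced 16:1 to 0.4375 dB above → -5.5625 dBu.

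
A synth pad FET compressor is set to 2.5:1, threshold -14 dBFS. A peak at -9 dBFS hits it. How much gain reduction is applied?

The signal is 5 dB above threshold.
At 2.5:1, output sits 5/2.5 = 2 dB above threshold.
So the signal is attenuated by 5 − 2 = 3 dB.

3 dB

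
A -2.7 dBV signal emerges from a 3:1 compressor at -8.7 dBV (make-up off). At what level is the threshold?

-11.7 dBV

Gain reduction = -2.7 − (-8.7) = 6 dB; output overshoot = GR / (R − 1) = 6 / 2 = 3 dB.
Threshold = output − output overshoot = -8.7 − 3 = -11.7 dBV.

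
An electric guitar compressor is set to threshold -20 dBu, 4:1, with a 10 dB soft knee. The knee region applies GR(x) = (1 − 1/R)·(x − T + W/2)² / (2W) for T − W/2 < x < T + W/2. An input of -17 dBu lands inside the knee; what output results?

x − T + W/2 = -17 − (-20) + 5 = 8.
GR = (1 − 1/4) × 8² / 20 = 0.75 × 64 / 20 = 2.4 dB.
Output = -17 − 2.4 = -19.4 dBu.

-19.4 dBu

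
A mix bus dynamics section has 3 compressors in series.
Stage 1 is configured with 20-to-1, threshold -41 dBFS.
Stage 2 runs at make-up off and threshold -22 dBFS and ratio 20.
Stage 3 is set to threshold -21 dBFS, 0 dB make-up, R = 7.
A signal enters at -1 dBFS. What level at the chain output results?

-39 dBFS

Stage 1: overshoot 40 dB → 40/20 = 2 dB → -39 dBFS.
Stage 2: -39 dBFS ≤ -22 dBFS, so stage 2 doesn't engage; output -39 dBFS.
Stage 3: -39 dBFS is at or below the -21 dBFS threshold — no compression; output -39 dBFS.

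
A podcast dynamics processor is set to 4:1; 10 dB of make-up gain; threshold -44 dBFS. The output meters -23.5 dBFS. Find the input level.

Remove make-up: -23.5 − 10 = -33.5 dBFS.
That's 10.5 dB above the -44 dBFS threshold.
Undo the ratio: input overshoot = 10.5 × 4 = 42 dB, giving input = -2 dBFS.

-2 dBFS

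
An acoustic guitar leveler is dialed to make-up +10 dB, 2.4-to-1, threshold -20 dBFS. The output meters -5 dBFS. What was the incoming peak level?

-8 dBFS

Before make-up, the level was -5 − 10 = -15 dBFS.
That's 5 dB above the -20 dBFS threshold.
Input overshoot = R × output overshoot = 12 dB → input = -20 + 12 = -8 dBFS.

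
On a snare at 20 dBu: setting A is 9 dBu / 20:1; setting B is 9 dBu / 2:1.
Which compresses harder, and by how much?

A: GR = 11 − 11/20 = 10.45 dB.
B: GR = 11 − 11/2 = 5.5 dB.
A applies 4.95 dB more gain reduction.

A, by 4.95 dB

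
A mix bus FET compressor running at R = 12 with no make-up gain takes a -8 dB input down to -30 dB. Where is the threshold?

-32 dB

Let T be the threshold. Output overshoot = (input overshoot)/R, so -30 − T = (-8 − T)/12.
12·(-30 − T) = -8 − T → 11·T = -360 − (-8) = -352.
T = -352/11 = -32 dB.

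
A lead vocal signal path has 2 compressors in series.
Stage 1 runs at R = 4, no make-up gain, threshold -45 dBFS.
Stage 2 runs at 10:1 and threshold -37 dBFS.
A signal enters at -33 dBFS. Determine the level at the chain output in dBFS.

-42 dBFS

Stage 1: overshoot 12 dB → 12/4 = 3 dB → -42 dBFS.
Stage 2: below threshold (-42 ≤ -37); passes unchanged; output -42 dBFS.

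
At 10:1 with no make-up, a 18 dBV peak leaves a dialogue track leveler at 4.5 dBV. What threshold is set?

Let T be the threshold. Output overshoot = (input overshoot)/R, so 4.5 − T = (18 − T)/10.
10·(4.5 − T) = 18 − T → 9·T = 45 − 18 = 27.
T = 27/9 = 3 dBV.

3 dBV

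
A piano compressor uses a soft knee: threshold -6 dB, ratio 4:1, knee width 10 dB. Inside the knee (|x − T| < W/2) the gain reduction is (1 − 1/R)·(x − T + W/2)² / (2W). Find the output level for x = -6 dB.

x − T + W/2 = -6 − (-6) + 5 = 5.
GR = (1 − 1/4) × 5² / 20 = 0.75 × 25 / 20 = 0.9375 dB.
Output = -6 − 0.9375 = -6.9375 dB.

-6.9375 dB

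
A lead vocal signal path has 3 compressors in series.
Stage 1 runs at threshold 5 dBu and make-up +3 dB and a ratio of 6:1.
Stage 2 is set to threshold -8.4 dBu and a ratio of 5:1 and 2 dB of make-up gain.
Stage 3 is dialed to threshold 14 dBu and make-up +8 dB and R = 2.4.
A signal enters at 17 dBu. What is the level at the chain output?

5.28 dBu

Stage 1: 17 dBu is 12 dB over 5 dBu; at 6:1 that becomes 2 dB over, giving 7 dBu; +3 dB make-up → 10 dBu.
Stage 2: 18.4 dB above -8.4 dBu, reduced 5:1 to 3.68 dB above → -4.72 dBu; +2 dB make-up → -2.72 dBu.
Stage 3: -2.72 dBu ≤ 14 dBu, so stage 3 doesn't engage; make-up brings it to 5.28 dBu.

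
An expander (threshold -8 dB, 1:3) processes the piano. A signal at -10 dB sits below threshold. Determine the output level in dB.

-14 dB

The input is 2 dB below the -8 dB threshold.
A 1:3 expander multiplies undershoot by 3: 2 × 3 = 6 dB below threshold.
Output = -8 − 6 = -14 dB.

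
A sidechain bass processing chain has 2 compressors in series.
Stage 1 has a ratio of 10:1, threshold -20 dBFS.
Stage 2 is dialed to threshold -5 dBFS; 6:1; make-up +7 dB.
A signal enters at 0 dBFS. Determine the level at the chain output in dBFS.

-11 dBFS

Stage 1: overshoot 20 dB → 20/10 = 2 dB → -18 dBFS.
Stage 2: -18 dBFS is at or below the -5 dBFS threshold — no compression; make-up brings it to -11 dBFS.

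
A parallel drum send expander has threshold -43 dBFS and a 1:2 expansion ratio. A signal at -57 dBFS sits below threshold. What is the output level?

The input is 14 dB below the -43 dBFS threshold.
A 1:2 expander multiplies undershoot by 2: 14 × 2 = 28 dB below threshold.
Output = -43 − 28 = -71 dBFS.

-71 dBFS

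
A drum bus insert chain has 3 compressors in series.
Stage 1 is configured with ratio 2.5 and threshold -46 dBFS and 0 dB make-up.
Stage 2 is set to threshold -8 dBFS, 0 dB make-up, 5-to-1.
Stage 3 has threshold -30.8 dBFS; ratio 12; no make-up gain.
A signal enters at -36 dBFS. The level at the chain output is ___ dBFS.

Stage 1: 10 dB above -46 dBFS, reduced 2.5:1 to 4 dB above → -42 dBFS.
Stage 2: -42 dBFS is at or below the -8 dBFS threshold — no compression; output -42 dBFS.
Stage 3: -42 dBFS is at or below the -30.8 dBFS threshold — no compression; output -42 dBFS.

-42 dBFS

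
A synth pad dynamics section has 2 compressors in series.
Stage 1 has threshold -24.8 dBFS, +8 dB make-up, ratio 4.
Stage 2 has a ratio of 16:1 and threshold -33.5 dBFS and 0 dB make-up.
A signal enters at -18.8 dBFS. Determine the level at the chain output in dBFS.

Stage 1: overshoot 6 dB → 6/4 = 1.5 dB → -23.3 dBFS; +8 dB make-up → -15.3 dBFS.
Stage 2: overshoot 18.2 dB → 18.2/16 = 1.1375 dB → -32.3625 dBFS.

-32.3625 dBFS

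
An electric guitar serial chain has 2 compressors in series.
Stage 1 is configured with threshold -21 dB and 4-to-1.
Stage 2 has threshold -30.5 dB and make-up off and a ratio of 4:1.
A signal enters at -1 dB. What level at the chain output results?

Stage 1: -1 dB is 20 dB over -21 dB; at 4:1 that becomes 5 dB over, giving -16 dB.
Stage 2: -16 dB is 14.5 dB over -30.5 dB; at 4:1 that becomes 3.625 dB over, giving -26.875 dB.

-26.875 dB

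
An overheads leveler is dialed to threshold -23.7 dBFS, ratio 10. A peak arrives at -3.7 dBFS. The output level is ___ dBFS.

Overshoot: -3.7 − (-23.7) = 20 dB.
The 20 dB excess becomes 2 dB after 10:1 reduction.
So the level is -23.7 + 2 = -21.7 dBFS.

-21.7 dBFS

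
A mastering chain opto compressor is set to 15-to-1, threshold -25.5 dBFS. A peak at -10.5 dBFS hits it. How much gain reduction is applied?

14 dB

Overshoot = -10.5 − (-25.5) = 15 dB.
At 15:1, output sits 15/15 = 1 dB above threshold.
Gain reduction = 15 − 1 = 14 dB.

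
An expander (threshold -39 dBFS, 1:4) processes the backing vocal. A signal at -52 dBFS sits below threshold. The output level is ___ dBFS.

-91 dBFS

The input is 13 dB below the -39 dBFS threshold.
A 1:4 expander multiplies undershoot by 4: 13 × 4 = 52 dB below threshold.
Output = -39 − 52 = -91 dBFS.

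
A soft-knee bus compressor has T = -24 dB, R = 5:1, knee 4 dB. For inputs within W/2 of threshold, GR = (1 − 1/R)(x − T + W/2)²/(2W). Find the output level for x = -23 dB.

x − T + W/2 = -23 − (-24) + 2 = 3.
GR = (1 − 1/5) × 3² / 8 = 0.8 × 9 / 8 = 0.9 dB.
Output = -23 − 0.9 = -23.9 dB.

-23.9 dB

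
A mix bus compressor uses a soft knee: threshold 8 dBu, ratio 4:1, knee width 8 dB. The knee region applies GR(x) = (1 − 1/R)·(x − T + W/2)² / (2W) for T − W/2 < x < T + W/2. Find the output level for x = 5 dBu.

4.953125 dBu

x − T + W/2 = 5 − 8 + 4 = 1.
GR = (1 − 1/4) × 1² / 16 = 0.75 × 1 / 16 = 0.046875 dB.
Output = 5 − 0.046875 = 4.953125 dBu.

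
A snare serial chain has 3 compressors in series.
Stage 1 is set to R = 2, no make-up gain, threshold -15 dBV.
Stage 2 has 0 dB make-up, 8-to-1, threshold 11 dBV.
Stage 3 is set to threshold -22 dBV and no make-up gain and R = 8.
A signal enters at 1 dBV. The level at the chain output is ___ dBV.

-20.125 dBV

Stage 1: 1 dBV is 16 dB over -15 dBV; at 2:1 that becomes 8 dB over, giving -7 dBV.
Stage 2: -7 dBV is at or below the 11 dBV threshold — no compression; output -7 dBV.
Stage 3: -7 dBV is 15 dB over -22 dBV; at 8:1 that becomes 1.875 dB over, giving -20.125 dBV.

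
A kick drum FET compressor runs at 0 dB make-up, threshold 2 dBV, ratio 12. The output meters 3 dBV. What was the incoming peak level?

14 dBV

The compressed level sits 3 − 2 = 1 dB over threshold.
Before 12:1 compression the overshoot was 1 × 12 = 12 dB, so input = 2 + 12 = 14 dBV.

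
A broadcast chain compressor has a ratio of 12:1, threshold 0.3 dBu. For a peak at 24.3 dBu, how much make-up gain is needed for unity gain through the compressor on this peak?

Without make-up, output = threshold + overshoot/12 = 0.3 + 2 = 2.3 dBu.
Gap to target: 22 dB.

22 dB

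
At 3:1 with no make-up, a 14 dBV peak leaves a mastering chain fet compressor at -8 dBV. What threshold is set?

Gain reduction = 14 − (-8) = 22 dB; output overshoot = GR / (R − 1) = 22 / 2 = 11 dB.
Threshold = output − output overshoot = -8 − 11 = -19 dBV.

-19 dBV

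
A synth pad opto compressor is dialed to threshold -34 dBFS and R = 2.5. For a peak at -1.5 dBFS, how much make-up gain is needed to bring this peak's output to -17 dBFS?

4 dB

Without make-up, output = threshold + overshoot/2.5 = -34 + 13 = -21 dBFS.
Gap to target: 4 dB.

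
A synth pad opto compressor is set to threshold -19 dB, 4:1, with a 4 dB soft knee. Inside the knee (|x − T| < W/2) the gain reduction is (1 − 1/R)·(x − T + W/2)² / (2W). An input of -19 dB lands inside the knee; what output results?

x − T + W/2 = -19 − (-19) + 2 = 2.
GR = (1 − 1/4) × 2² / 8 = 0.75 × 4 / 8 = 0.375 dB.
Output = -19 − 0.375 = -19.375 dB.

-19.375 dB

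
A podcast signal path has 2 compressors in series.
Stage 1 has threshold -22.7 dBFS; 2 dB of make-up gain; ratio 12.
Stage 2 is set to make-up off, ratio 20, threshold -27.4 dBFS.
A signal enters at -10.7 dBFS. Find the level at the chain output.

-27.015 dBFS

Stage 1: overshoot 12 dB → 12/12 = 1 dB → -21.7 dBFS; +2 dB make-up → -19.7 dBFS.
Stage 2: overshoot 7.7 dB → 7.7/20 = 0.385 dB → -27.015 dBFS.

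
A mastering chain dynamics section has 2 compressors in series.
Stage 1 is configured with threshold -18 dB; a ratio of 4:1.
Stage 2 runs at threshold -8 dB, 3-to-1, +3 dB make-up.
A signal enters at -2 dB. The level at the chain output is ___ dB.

Stage 1: -2 dB is 16 dB over -18 dB; at 4:1 that becomes 4 dB over, giving -14 dB.
Stage 2: below threshold (-14 ≤ -8); passes unchanged; make-up brings it to -11 dB.

-11 dB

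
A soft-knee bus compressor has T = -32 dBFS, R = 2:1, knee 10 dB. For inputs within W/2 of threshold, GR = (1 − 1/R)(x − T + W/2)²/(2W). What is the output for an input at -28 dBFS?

x − T + W/2 = -28 − (-32) + 5 = 9.
GR = (1 − 1/2) × 9² / 20 = 0.5 × 81 / 20 = 2.025 dB.
Output = -28 − 2.025 = -30.025 dBFS.

-30.025 dBFS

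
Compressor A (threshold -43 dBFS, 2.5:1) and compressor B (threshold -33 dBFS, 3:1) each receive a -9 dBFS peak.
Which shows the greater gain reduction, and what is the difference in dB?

A, by 4.4 dB

A: overshoot 34 dB → output overshoot 13.6 dB → GR 20.4 dB.
B: overshoot 24 dB → output overshoot 8 dB → GR 16 dB.
A applies 4.4 dB more gain reduction.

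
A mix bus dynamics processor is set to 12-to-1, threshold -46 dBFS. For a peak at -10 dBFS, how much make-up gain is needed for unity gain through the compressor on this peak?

Overshoot 36 dB → 36/12 = 3 dB after compression, so the compressed level is -46 + 3 = -43 dBFS.
Make-up = target − compressed = -10 − (-43) = 33 dB.

33 dB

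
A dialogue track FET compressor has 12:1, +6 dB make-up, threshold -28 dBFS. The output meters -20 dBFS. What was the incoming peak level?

Stripping the +6 dB make-up gives -26 dBFS at the gain stage.
Post-compression overshoot = -26 − (-28) = 2 dB.
Input overshoot = R × output overshoot = 24 dB → input = -28 + 24 = -4 dBFS.

-4 dBFS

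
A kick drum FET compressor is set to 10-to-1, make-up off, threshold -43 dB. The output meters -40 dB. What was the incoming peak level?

Post-compression overshoot = -40 − (-43) = 3 dB.
Undo the ratio: input overshoot = 3 × 10 = 30 dB, giving input = -13 dB.

-13 dB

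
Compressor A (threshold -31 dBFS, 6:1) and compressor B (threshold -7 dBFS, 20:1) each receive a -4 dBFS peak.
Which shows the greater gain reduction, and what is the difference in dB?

A, by 19.65 dB

A: overshoot 27 dB → output overshoot 4.5 dB → GR 22.5 dB.
B: overshoot 3 dB → output overshoot 0.15 dB → GR 2.85 dB.
Difference: 19.65 dB in favour of A.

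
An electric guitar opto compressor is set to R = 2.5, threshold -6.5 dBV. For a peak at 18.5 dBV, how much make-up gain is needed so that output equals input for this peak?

15 dB

Overshoot 25 dB → 25/2.5 = 10 dB after compression, so the compressed level is -6.5 + 10 = 3.5 dBV.
Make-up = target − compressed = 18.5 − 3.5 = 15 dB.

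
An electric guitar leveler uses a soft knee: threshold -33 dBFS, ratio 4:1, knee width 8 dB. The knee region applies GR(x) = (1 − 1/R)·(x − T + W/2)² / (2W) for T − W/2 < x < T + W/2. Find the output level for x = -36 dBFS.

-36.046875 dBFS

x − T + W/2 = -36 − (-33) + 4 = 1.
GR = (1 − 1/4) × 1² / 16 = 0.75 × 1 / 16 = 0.046875 dB.
Output = -36 − 0.046875 = -36.046875 dBFS.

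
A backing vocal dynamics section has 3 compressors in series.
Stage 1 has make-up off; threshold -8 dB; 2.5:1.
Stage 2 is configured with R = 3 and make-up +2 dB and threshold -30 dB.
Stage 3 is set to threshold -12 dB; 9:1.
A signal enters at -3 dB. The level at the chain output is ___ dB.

Stage 1: overshoot 5 dB → 5/2.5 = 2 dB → -6 dB.
Stage 2: 24 dB above -30 dB, reduced 3:1 to 8 dB above → -22 dB; +2 dB make-up → -20 dB.
Stage 3: -20 dB ≤ -12 dB, so stage 3 doesn't engage; output -20 dB.

-20 dB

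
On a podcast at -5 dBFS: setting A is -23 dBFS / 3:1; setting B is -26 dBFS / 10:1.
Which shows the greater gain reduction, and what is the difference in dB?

A: overshoot 18 dB → output overshoot 6 dB → GR 12 dB.
B: overshoot 21 dB → output overshoot 2.1 dB → GR 18.9 dB.
Difference: 6.9 dB in favour of B.

B, by 6.9 dB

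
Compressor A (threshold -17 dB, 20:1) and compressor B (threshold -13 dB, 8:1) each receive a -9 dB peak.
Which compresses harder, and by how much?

A, by 4.1 dB

A: 8 dB over, compressed to 0.4 dB over, so 7.6 dB of GR.
B: 4 dB over, compressed to 0.5 dB over, so 3.5 dB of GR.
Difference: 4.1 dB in favour of A.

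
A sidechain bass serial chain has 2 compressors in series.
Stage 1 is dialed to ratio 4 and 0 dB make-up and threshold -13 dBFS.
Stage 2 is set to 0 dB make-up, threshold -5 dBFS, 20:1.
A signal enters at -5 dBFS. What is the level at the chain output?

Stage 1: overshoot 8 dB → 8/4 = 2 dB → -11 dBFS.
Stage 2: below threshold (-11 ≤ -5); passes unchanged; output -11 dBFS.

-11 dBFS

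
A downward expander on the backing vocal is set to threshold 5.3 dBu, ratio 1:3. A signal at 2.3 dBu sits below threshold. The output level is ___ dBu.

-3.7 dBu

The input is 3 dB below the 5.3 dBu threshold.
A 1:3 expander multiplies undershoot by 3: 3 × 3 = 9 dB below threshold.
Output = 5.3 − 9 = -3.7 dBu.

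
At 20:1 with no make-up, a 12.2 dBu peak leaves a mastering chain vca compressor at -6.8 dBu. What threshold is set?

Gain reduction = 12.2 − (-6.8) = 19 dB; output overshoot = GR / (R − 1) = 19 / 19 = 1 dB.
Threshold = output − output overshoot = -6.8 − 1 = -7.8 dBu.

-7.8 dBu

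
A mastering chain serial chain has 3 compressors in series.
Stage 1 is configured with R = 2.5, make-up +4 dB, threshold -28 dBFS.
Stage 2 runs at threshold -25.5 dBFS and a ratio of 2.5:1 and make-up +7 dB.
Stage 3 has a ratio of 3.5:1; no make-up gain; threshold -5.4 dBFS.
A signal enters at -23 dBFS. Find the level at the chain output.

-17.1 dBFS

Stage 1: 5 dB above -28 dBFS, reduced 2.5:1 to 2 dB above → -26 dBFS; +4 dB make-up → -22 dBFS.
Stage 2: -22 dBFS is 3.5 dB over -25.5 dBFS; at 2.5:1 that becomes 1.4 dB over, giving -24.1 dBFS; +7 dB make-up → -17.1 dBFS.
Stage 3: -17.1 dBFS is at or below the -5.4 dBFS threshold — no compression; output -17.1 dBFS.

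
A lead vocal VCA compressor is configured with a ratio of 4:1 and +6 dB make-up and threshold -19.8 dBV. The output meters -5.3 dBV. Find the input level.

14.2 dBV

Remove make-up: -5.3 − 6 = -11.3 dBV.
The compressed level sits -11.3 − (-19.8) = 8.5 dB over threshold.
Undo the ratio: input overshoot = 8.5 × 4 = 34 dB, giving input = 14.2 dBV.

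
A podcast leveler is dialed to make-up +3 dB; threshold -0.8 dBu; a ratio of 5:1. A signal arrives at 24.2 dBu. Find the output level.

7.2 dBu

The input is 25 dB above the -0.8 dBu threshold.
At 5:1 the overshoot is divided by 5, leaving 5 dB above threshold.
That puts the output at 4.2 dBu; make-up adds 3 dB, giving 7.2 dBu.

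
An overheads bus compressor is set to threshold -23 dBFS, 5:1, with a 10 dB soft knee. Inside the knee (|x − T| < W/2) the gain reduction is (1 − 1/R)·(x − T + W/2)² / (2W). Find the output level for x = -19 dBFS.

x − T + W/2 = -19 − (-23) + 5 = 9.
GR = (1 − 1/5) × 9² / 20 = 0.8 × 81 / 20 = 3.24 dB.
Output = -19 − 3.24 = -22.24 dBFS.

-22.24 dBFS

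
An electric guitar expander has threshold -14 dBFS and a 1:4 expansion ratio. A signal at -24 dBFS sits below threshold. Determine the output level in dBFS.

The input is 10 dB below the -14 dBFS threshold.
A 1:4 expander multiplies undershoot by 4: 10 × 4 = 40 dB below threshold.
Output = -14 − 40 = -54 dBFS.

-54 dBFS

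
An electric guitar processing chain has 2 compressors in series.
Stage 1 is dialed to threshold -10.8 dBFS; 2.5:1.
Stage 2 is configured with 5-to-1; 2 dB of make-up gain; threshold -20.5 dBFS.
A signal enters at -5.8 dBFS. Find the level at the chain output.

Stage 1: overshoot 5 dB → 5/2.5 = 2 dB → -8.8 dBFS.
Stage 2: -8.8 dBFS is 11.7 dB over -20.5 dBFS; at 5:1 that becomes 2.34 dB over, giving -18.16 dBFS; +2 dB make-up → -16.16 dBFS.

-16.16 dBFS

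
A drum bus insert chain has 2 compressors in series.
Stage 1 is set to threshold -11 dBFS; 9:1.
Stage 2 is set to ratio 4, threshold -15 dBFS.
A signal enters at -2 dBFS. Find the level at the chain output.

-13.75 dBFS

Stage 1: 9 dB above -11 dBFS, reduced 9:1 to 1 dB above → -10 dBFS.
Stage 2: overshoot 5 dB → 5/4 = 1.25 dB → -13.75 dBFS.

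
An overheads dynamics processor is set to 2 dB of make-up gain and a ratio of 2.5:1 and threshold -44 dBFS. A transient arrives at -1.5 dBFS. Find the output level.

-25 dBFS

The input is 42.5 dB above the -44 dBFS threshold.
At 2.5:1 the overshoot is divided by 2.5, leaving 17 dB above threshold.
Output = -44 + 17 = -27 dBFS; make-up adds 2 dB, giving -25 dBFS.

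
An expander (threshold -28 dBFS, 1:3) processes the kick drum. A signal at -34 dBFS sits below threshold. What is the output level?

-46 dBFS

Below threshold, a 1:3 expander applies gain = (3−1)×(T − x) of attenuation.
(3−1) × 6 = 12 dB, so output = -34 − 12 = -46 dBFS.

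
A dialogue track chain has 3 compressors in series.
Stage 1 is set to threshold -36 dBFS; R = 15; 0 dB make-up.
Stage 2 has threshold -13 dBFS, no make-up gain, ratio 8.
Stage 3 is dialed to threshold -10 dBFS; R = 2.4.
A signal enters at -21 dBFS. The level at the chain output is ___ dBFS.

-35 dBFS

Stage 1: overshoot 15 dB → 15/15 = 1 dB → -35 dBFS.
Stage 2: below threshold (-35 ≤ -13); passes unchanged; output -35 dBFS.
Stage 3: -35 dBFS is at or below the -10 dBFS threshold — no compression; output -35 dBFS.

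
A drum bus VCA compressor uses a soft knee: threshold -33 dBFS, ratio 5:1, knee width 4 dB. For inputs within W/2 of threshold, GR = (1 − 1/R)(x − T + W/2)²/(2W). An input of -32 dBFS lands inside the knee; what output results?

-32.9 dBFS

x − T + W/2 = -32 − (-33) + 2 = 3.
GR = (1 − 1/5) × 3² / 8 = 0.8 × 9 / 8 = 0.9 dB.
Output = -32 − 0.9 = -32.9 dBFS.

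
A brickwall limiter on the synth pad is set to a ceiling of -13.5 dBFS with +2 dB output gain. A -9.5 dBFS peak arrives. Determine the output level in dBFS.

A brickwall limiter is an ∞:1 compressor: any input above the ceiling is clamped to -13.5 dBFS.
Output gain then adds 2 dB: -13.5 + 2 = -11.5 dBFS.

-11.5 dBFS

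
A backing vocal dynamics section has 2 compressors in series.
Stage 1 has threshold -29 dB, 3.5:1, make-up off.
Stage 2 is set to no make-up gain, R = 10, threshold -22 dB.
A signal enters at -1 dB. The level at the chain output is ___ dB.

-21.9 dB

Stage 1: overshoot 28 dB → 28/3.5 = 8 dB → -21 dB.
Stage 2: 1 dB above -22 dB, reduced 10:1 to 0.1 dB above → -21.9 dB.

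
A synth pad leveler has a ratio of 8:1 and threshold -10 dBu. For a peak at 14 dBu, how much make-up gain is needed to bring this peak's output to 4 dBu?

11 dB

Overshoot 24 dB → 24/8 = 3 dB after compression, so the compressed level is -10 + 3 = -7 dBu.
Make-up = target − compressed = 4 − (-7) = 11 dB.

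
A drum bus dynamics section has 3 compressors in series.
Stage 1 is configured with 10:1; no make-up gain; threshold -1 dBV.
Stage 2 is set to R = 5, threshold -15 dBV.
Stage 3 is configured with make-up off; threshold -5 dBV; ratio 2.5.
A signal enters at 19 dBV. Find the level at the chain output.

Stage 1: 19 dBV is 20 dB over -1 dBV; at 10:1 that becomes 2 dB over, giving 1 dBV.
Stage 2: 1 dBV is 16 dB over -15 dBV; at 5:1 that becomes 3.2 dB over, giving -11.8 dBV.
Stage 3: -11.8 dBV is at or below the -5 dBV threshold — no compression; output -11.8 dBV.

-11.8 dBV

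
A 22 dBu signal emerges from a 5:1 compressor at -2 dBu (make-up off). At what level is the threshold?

Let T be the threshold. Output overshoot = (input overshoot)/R, so -2 − T = (22 − T)/5.
5·(-2 − T) = 22 − T → 4·T = -10 − 22 = -32.
T = -32/4 = -8 dBu.

-8 dBu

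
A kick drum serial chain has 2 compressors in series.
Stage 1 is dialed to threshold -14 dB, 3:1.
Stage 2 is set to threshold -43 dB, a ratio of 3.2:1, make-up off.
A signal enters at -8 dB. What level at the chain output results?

Stage 1: 6 dB above -14 dB, reduced 3:1 to 2 dB above → -12 dB.
Stage 2: overshoot 31 dB → 31/3.2 = 9.6875 dB → -33.3125 dB.

-33.3125 dB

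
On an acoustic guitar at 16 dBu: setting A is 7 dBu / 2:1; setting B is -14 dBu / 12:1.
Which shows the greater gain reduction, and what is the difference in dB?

A: overshoot 9 dB → output overshoot 4.5 dB → GR 4.5 dB.
B: overshoot 30 dB → output overshoot 2.5 dB → GR 27.5 dB.
B reduces 23 dB more.

B, by 23 dB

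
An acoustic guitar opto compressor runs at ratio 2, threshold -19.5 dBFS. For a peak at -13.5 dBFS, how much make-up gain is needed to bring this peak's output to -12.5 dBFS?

The peak compresses to -19.5 + 6/2 = -16.5 dBFS.
To reach -12.5 dBFS requires -12.5 − (-16.5) = 4 dB of make-up.

4 dB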